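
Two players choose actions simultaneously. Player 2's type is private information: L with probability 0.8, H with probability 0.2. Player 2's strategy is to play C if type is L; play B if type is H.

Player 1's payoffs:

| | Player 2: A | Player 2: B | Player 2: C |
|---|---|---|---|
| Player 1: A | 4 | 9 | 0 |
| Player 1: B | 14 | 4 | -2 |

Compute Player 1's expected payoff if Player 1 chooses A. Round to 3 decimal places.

1.800

Take the expectation over Player 2's type, weighting each type's action by its prior probability.
E[A] = 0.8·0 + 0.2·9 = 0 + 1.8 = 1.8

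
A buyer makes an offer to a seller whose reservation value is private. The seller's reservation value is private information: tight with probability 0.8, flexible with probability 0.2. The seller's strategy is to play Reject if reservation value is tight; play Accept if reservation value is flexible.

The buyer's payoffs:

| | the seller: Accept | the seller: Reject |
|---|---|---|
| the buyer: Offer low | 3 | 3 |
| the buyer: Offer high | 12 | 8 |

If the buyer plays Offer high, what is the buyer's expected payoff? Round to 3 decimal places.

8.800

Take the expectation over the seller's reservation value, weighting each type's action by its prior probability.
E[Offer high] = 0.8·8 + 0.2·12 = 6.4 + 2.4 = 8.8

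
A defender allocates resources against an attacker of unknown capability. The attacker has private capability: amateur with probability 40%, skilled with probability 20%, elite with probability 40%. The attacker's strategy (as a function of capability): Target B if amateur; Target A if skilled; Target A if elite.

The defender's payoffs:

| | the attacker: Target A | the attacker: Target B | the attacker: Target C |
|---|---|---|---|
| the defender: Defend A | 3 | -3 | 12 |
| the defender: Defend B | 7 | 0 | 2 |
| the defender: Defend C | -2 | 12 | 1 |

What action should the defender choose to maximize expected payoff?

Compute the defender's expected payoff for each action, taking the expectation over the attacker's type.
E[Defend A] = 0.4·(-3) + 0.2·(3) + 0.4·(3) = 0.6
E[Defend B] = 0.4·(0) + 0.2·(7) + 0.4·(7) = 4.2
E[Defend C] = 0.4·(12) + 0.2·(-2) + 0.4·(-2) = 3.6
Best response: Defend B (4.2 is the largest).

Defend B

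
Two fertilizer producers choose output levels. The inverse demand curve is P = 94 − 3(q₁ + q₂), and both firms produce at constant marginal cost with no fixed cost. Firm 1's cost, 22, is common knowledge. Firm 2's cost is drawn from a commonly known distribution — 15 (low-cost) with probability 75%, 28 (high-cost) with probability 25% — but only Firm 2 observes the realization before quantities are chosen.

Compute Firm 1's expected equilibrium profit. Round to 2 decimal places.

172.52

Firm 2 with cost c maximizes (94 − 3(q₁+q₂) − c)·q₂, giving q₂(c) = (94 − c − 3q₁)/6.
E[c₂] = 0.75·15 + 0.25·28 = 18.25
Firm 1's FOC against E[q₂] yields q₁ = (94 − 2·22 + E[c₂])/9 = (94 − 44 + 18.25)/9 = 7.58333.
E[P] = 94 − 3·(q₁ + E[q₂]) = 44.75; Firm 1's expected profit = (E[P] − 22)·q₁ = (44.75 − 22)·7.58333 = 172.521.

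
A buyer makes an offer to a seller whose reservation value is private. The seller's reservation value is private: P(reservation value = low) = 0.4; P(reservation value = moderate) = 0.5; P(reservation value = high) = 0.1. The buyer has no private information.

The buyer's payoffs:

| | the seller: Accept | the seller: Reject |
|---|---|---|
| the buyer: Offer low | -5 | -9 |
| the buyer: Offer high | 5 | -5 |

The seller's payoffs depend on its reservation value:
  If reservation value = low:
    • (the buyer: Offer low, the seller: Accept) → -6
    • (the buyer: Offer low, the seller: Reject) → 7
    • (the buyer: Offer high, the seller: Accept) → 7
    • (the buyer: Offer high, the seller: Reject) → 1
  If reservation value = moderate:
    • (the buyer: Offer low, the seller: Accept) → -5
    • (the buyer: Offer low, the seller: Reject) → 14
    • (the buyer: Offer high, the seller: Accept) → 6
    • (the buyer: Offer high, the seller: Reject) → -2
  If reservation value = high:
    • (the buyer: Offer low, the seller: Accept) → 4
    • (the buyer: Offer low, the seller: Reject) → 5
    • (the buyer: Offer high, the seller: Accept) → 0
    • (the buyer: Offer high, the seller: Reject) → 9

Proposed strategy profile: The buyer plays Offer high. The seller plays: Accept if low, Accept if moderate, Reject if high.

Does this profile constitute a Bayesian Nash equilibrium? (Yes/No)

The buyer plays Offer high: E[Offer high] = 0.4·(5) + 0.5·(5) + 0.1·(-5) = 4; E[Offer low] = -5.4. Best-responding. ✓
The seller (reservation value low), facing Offer high: Accept gives 7, Reject gives 1. Proposed Accept is best. ✓
The seller (reservation value moderate), facing Offer high: Accept gives 6, Reject gives -2. Proposed Accept is best. ✓
The seller (reservation value high), facing Offer high: Accept gives 0, Reject gives 9. Proposed Reject is best. ✓

Yes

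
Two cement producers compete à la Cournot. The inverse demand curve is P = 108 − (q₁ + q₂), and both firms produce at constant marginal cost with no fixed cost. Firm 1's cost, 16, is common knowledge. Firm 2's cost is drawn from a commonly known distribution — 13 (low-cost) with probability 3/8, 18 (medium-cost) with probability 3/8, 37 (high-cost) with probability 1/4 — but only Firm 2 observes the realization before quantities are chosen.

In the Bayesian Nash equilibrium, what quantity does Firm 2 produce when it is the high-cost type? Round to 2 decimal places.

Firm 2 with cost c maximizes (108 − (q₁+q₂) − c)·q₂, giving q₂(c) = (108 − c − q₁)/2.
E[c₂] = 3/8·13 + 3/8·18 + 1/4·37 = 20.875
Firm 1's FOC against E[q₂] yields q₁ = (108 − 2·16 + E[c₂])/3 = (108 − 32 + 20.875)/3 = 32.2917.
q₂(high-cost) = (108 − 37 − 32.2917)/2 = 19.3542.

19.35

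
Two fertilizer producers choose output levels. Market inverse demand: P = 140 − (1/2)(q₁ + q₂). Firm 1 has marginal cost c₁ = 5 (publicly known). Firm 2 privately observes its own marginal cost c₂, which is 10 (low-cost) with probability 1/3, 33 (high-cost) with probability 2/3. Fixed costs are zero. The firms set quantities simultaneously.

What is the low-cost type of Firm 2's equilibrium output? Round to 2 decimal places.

Firm 2 with cost c maximizes (140 − (1/2)(q₁+q₂) − c)·q₂, giving q₂(c) = (140 − c − (1/2)q₁).
E[c₂] = 1/3·10 + 2/3·33 = 25.3333
Firm 1's FOC against E[q₂] yields q₁ = (140 − 2·5 + E[c₂])/(3/2) = (140 − 10 + 25.3333)/(3/2) = 103.556.
q₂(low-cost) = (140 − 10 − (1/2)·103.556) = 78.2222.

78.22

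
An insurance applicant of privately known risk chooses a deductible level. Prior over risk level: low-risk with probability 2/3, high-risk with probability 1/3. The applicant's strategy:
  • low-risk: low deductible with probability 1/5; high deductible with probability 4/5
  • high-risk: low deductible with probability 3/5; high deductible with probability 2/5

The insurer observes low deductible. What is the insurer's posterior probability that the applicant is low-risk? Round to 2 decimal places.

0.40

Apply Bayes' rule using the sender's strategy as the likelihood.
P(low deductible) = (2/3)·(1/5) + (1/3)·(3/5) = 1/3
P(low-risk | low deductible) = ((2/3)·(1/5)) / (1/3) = (2/15) / (1/3) = 2/5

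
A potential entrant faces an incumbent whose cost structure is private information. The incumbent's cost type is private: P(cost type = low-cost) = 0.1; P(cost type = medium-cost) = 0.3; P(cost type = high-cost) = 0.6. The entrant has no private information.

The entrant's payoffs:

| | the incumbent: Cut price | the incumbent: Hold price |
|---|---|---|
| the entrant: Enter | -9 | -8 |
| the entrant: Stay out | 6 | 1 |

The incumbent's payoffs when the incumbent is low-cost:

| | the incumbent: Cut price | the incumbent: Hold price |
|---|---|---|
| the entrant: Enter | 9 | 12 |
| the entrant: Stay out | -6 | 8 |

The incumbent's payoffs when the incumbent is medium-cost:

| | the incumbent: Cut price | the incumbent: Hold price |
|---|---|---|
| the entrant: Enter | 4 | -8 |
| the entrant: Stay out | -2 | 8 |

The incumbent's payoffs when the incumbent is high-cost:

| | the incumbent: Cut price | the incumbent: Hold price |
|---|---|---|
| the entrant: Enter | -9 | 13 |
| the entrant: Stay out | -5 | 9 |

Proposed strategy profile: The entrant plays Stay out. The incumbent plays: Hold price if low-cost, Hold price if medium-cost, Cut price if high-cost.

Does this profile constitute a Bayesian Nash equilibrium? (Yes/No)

The entrant plays Stay out: E[Stay out] = 0.1·(1) + 0.3·(1) + 0.6·(6) = 4; E[Enter] = -8.6. Best-responding. ✓
The incumbent (cost type low-cost), facing Stay out: Cut price gives -6, Hold price gives 8. Proposed Hold price is best. ✓
The incumbent (cost type medium-cost), facing Stay out: Cut price gives -2, Hold price gives 8. Proposed Hold price is best. ✓
The incumbent (cost type high-cost), facing Stay out: Cut price gives -5, Hold price gives 9. Proposed Cut price is not best — profitable deviation exists. ✗

No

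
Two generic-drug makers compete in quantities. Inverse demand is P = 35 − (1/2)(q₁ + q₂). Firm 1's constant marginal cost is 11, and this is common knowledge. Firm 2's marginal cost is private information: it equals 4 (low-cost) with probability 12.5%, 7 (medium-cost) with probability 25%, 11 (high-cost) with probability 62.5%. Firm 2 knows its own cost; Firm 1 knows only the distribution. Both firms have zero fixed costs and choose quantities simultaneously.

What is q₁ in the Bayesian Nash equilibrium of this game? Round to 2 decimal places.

14.75

Firm 2 with cost c maximizes (35 − (1/2)(q₁+q₂) − c)·q₂, giving q₂(c) = (35 − c − (1/2)q₁).
E[c₂] = 0.125·4 + 0.25·7 + 0.625·11 = 9.125
Firm 1's FOC against E[q₂] yields q₁ = (35 − 2·11 + E[c₂])/(3/2) = (35 − 22 + 9.125)/(3/2) = 14.75.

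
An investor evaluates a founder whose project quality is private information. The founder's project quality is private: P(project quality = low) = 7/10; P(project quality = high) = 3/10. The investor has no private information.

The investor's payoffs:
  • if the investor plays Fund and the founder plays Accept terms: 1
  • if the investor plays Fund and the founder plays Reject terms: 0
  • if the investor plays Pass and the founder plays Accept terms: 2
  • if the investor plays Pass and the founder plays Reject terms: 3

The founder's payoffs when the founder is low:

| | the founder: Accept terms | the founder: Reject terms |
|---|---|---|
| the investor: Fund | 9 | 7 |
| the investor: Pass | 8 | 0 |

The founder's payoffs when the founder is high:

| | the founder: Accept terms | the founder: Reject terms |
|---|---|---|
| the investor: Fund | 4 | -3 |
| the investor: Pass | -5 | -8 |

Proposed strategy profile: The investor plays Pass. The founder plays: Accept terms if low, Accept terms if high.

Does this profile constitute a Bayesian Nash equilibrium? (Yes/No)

Yes

A profile is a BNE iff every type of every player is best-responding given beliefs about the other side.
The investor plays Pass: E[Pass] = 7/10·(2) + 3/10·(2) = 2; E[Fund] = 1. Best-responding. ✓
The founder (project quality low), facing Pass: Accept terms gives 8, Reject terms gives 0. Proposed Accept terms is best. ✓
The founder (project quality high), facing Pass: Accept terms gives -5, Reject terms gives -8. Proposed Accept terms is best. ✓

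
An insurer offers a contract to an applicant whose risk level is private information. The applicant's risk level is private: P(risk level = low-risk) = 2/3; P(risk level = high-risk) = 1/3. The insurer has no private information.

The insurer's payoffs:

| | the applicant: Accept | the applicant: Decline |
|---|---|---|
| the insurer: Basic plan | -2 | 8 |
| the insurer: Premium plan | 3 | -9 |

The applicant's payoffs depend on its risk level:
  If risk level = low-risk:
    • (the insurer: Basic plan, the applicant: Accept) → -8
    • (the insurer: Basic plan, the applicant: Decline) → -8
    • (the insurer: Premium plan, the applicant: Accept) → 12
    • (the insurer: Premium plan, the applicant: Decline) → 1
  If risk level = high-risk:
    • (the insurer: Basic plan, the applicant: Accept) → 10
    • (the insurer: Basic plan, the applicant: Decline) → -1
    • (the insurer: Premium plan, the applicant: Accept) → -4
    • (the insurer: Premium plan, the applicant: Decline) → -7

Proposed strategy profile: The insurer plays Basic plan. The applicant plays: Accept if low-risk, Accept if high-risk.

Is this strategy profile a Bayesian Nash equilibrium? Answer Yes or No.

No

A profile is a BNE iff every type of every player is best-responding given beliefs about the other side.
The insurer plays Basic plan: E[Basic plan] = 2/3·(-2) + 1/3·(-2) = -2; E[Premium plan] = 3. Not best-responding. ✗
The applicant (risk level low-risk), facing Basic plan: Accept gives -8, Decline gives -8. Proposed Accept is best. ✓
The applicant (risk level high-risk), facing Basic plan: Accept gives 10, Decline gives -1. Proposed Accept is best. ✓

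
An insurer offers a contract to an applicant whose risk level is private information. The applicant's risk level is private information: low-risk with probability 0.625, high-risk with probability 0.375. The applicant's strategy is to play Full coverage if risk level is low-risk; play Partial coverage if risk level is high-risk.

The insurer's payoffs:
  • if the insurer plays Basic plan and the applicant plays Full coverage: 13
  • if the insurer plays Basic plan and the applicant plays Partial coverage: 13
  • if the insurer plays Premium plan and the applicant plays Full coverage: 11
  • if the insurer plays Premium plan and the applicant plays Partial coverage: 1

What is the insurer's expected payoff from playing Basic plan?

13

E[Basic plan] = 0.625·13 + 0.375·13 = 8.125 + 4.875 = 13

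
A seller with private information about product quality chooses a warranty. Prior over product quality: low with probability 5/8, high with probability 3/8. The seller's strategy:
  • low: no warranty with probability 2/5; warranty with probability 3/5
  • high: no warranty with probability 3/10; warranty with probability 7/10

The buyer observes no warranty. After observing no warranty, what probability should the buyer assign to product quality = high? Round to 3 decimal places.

P(no warranty) = (5/8)·(2/5) + (3/8)·(3/10) = 29/80
P(high | no warranty) = ((3/8)·(3/10)) / (29/80) = (9/80) / (29/80) = 9/29

0.310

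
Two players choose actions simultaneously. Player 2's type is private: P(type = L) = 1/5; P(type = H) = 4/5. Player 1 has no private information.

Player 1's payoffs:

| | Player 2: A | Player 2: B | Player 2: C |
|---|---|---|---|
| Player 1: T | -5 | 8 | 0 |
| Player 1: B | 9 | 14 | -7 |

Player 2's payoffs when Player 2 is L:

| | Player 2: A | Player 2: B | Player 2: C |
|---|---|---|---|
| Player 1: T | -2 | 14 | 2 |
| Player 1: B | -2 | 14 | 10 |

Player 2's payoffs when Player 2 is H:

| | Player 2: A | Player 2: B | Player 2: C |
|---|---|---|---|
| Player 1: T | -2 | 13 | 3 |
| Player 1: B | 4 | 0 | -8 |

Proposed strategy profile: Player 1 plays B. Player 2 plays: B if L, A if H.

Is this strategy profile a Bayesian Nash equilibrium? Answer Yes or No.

Yes

A profile is a BNE iff every type of every player is best-responding given beliefs about the other side.
Player 1 plays B: E[B] = 1/5·(14) + 4/5·(9) = 10; E[T] = -12/5. Best-responding. ✓
Player 2 (type L), facing B: A gives -2, B gives 14, C gives 10. Proposed B is best. ✓
Player 2 (type H), facing B: A gives 4, B gives 0, C gives -8. Proposed A is best. ✓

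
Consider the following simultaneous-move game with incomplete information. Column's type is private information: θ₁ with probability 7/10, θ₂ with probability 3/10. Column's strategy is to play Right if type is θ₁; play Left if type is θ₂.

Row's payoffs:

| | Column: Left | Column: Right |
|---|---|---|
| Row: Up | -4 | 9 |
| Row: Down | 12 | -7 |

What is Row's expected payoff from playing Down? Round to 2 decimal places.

-1.30

Take the expectation over Column's type, weighting each type's action by its prior probability.
E[Down] = 7/10·(-7) + 3/10·12 = (-49/10) + 18/5 = -13/10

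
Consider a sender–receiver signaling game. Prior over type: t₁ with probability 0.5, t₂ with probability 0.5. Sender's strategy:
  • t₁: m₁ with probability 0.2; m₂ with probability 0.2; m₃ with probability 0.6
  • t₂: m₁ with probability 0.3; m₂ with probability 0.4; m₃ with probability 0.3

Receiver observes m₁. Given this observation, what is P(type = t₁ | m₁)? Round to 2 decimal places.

0.40

P(m₁) = 0.5·0.2 + 0.5·0.3 = 0.25
P(t₁ | m₁) = (0.5·0.2) / 0.25 = 0.1 / 0.25 = 0.4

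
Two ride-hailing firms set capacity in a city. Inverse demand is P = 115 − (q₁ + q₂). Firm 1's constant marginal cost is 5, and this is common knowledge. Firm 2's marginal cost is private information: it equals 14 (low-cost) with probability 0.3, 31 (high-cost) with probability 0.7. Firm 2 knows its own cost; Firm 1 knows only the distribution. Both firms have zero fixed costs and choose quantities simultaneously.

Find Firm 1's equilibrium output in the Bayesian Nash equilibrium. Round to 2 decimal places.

43.63

Type-c best response for Firm 2: q₂(c) = (115 − c)/2 − q₁/2.
Firm 1 maximizes expected profit; its first-order condition is 115 − 2q₁ − E[q₂] − 5 = 0.
Substituting E[q₂] and solving: E[c₂] = 25.9, so q₁ = (115 − 2·5 + 25.9)/3 = 43.6333.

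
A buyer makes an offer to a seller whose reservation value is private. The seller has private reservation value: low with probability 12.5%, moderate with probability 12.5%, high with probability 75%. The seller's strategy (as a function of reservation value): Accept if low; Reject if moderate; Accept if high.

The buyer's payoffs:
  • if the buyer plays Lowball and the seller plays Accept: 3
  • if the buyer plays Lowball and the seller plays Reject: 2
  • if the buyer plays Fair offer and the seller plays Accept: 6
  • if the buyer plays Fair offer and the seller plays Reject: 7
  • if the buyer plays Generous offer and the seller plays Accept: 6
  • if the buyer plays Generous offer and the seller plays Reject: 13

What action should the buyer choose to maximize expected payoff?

Generous offer

Compute the buyer's expected payoff for each action, taking the expectation over the seller's type.
E[Lowball] = 0.125·(3) + 0.125·(2) + 0.75·(3) = 2.875
E[Fair offer] = 0.125·(6) + 0.125·(7) + 0.75·(6) = 6.125
E[Generous offer] = 0.125·(6) + 0.125·(13) + 0.75·(6) = 6.875
Best response: Generous offer (6.875 is the largest).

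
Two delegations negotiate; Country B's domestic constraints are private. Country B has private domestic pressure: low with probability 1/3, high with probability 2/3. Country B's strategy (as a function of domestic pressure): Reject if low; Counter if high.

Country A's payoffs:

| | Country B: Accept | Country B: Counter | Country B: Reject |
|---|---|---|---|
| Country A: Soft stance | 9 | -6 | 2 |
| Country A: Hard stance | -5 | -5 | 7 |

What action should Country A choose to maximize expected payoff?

Hard stance

Compute Country A's expected payoff for each action, taking the expectation over Country B's type.
E[Soft stance] = 1/3·(2) + 2/3·(-6) = -10/3
E[Hard stance] = 1/3·(7) + 2/3·(-5) = -1
Best response: Hard stance (-1 is the largest).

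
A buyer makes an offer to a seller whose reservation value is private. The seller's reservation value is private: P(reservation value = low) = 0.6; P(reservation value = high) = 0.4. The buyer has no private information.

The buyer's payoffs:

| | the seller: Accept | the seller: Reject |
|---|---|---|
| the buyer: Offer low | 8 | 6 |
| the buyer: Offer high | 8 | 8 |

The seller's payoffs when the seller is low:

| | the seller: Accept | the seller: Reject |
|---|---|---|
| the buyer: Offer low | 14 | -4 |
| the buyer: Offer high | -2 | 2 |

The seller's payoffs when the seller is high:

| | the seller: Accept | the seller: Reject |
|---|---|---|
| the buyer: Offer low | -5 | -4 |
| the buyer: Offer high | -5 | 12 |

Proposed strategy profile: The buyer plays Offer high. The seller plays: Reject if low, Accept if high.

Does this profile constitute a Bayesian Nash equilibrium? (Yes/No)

No

The buyer plays Offer high: E[Offer high] = 0.6·(8) + 0.4·(8) = 8; E[Offer low] = 6.8. Best-responding. ✓
The seller (reservation value low), facing Offer high: Accept gives -2, Reject gives 2. Proposed Reject is best. ✓
The seller (reservation value high), facing Offer high: Accept gives -5, Reject gives 12. Proposed Accept is not best — profitable deviation exists. ✗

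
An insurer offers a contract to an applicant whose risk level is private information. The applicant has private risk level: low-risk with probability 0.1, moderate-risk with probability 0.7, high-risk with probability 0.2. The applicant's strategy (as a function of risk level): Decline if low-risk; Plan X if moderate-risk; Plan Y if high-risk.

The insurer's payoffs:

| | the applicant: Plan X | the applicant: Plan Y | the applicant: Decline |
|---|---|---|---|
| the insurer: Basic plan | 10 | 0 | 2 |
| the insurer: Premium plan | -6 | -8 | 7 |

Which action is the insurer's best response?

E[Basic plan] = 0.1·(2) + 0.7·(10) + 0.2·(0) = 7.2
E[Premium plan] = 0.1·(7) + 0.7·(-6) + 0.2·(-8) = -5.1
Best response: Basic plan (7.2 is the largest).

Basic plan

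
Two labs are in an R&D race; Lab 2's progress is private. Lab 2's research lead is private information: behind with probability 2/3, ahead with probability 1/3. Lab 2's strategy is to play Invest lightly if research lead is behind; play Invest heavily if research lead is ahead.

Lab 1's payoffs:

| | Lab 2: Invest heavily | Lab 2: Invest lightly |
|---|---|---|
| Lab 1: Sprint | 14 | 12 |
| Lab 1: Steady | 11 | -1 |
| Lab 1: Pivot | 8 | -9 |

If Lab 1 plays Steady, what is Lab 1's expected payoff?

Take the expectation over Lab 2's research lead, weighting each type's action by its prior probability.
E[Steady] = 2/3·(-1) + 1/3·11 = (-2/3) + 11/3 = 3

3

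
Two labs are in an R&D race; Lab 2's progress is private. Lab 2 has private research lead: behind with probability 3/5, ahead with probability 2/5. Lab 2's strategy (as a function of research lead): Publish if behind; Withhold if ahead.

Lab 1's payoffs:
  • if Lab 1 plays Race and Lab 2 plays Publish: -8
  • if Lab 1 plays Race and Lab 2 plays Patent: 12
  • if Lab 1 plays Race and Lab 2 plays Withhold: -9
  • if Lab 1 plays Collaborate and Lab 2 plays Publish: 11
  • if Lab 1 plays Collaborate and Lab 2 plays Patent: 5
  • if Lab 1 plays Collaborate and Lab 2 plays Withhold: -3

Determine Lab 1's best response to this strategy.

Collaborate

Compute Lab 1's expected payoff for each action, taking the expectation over Lab 2's type.
E[Race] = 3/5·(-8) + 2/5·(-9) = -42/5
E[Collaborate] = 3/5·(11) + 2/5·(-3) = 27/5
Best response: Collaborate (27/5 is the largest).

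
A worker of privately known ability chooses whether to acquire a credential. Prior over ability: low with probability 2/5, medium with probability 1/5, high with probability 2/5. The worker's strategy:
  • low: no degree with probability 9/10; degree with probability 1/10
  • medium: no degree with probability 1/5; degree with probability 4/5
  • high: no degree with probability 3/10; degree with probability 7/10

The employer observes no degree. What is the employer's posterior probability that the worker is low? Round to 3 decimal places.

P(no degree) = (2/5)·(9/10) + (1/5)·(1/5) + (2/5)·(3/10) = 13/25
P(low | no degree) = ((2/5)·(9/10)) / (13/25) = (9/25) / (13/25) = 9/13

0.692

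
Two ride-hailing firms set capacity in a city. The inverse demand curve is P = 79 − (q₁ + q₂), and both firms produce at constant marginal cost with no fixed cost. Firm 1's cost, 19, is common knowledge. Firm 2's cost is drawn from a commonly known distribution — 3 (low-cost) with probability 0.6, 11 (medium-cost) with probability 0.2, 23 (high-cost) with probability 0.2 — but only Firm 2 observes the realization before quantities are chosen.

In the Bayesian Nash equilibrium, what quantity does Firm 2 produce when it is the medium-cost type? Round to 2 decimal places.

25.73

Type-c best response for Firm 2: q₂(c) = (79 − c)/2 − q₁/2.
Firm 1 maximizes expected profit; its first-order condition is 79 − 2q₁ − E[q₂] − 19 = 0.
Substituting E[q₂] and solving: E[c₂] = 8.6, so q₁ = (79 − 2·19 + 8.6)/3 = 16.5333.
q₂(medium-cost) = (79 − 11 − 16.5333)/2 = 25.7333.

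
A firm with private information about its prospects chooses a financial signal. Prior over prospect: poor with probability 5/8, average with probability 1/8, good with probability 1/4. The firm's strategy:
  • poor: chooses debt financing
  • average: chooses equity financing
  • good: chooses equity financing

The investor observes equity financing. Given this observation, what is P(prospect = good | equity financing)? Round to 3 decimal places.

Apply Bayes' rule using the sender's strategy as the likelihood.
P(equity financing) = (5/8)·0 + (1/8)·1 + (1/4)·1 = 3/8
P(good | equity financing) = ((1/4)·1) / (3/8) = (1/4) / (3/8) = 2/3

0.667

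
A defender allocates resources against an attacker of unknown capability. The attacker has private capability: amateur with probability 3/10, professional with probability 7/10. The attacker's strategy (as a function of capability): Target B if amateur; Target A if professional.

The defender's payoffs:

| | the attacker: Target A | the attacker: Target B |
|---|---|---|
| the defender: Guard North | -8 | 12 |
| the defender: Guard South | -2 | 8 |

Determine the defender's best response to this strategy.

Compute the defender's expected payoff for each action, taking the expectation over the attacker's type.
E[Guard North] = 3/10·(12) + 7/10·(-8) = -2
E[Guard South] = 3/10·(8) + 7/10·(-2) = 1
Best response: Guard South (1 is the largest).

Guard South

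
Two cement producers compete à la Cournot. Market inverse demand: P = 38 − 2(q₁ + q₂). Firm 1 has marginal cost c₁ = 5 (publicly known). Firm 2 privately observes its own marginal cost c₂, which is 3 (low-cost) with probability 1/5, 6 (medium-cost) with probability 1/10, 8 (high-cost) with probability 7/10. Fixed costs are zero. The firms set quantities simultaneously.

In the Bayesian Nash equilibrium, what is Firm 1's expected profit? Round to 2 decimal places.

Firm 2 with cost c maximizes (38 − 2(q₁+q₂) − c)·q₂, giving q₂(c) = (38 − c − 2q₁)/4.
E[c₂] = 1/5·3 + 1/10·6 + 7/10·8 = 6.8
Firm 1's FOC against E[q₂] yields q₁ = (38 − 2·5 + E[c₂])/6 = (38 − 10 + 6.8)/6 = 5.8.
E[P] = 38 − 2·(q₁ + E[q₂]) = 16.6; Firm 1's expected profit = (E[P] − 5)·q₁ = (16.6 − 5)·5.8 = 67.28.

67.28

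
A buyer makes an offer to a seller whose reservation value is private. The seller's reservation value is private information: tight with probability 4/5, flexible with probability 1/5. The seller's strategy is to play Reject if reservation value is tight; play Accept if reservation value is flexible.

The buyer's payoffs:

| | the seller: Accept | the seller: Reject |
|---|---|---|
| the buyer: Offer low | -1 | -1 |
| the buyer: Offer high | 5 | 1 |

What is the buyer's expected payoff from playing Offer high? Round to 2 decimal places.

1.80

E[Offer high] = 4/5·1 + 1/5·5 = 4/5 + 1 = 9/5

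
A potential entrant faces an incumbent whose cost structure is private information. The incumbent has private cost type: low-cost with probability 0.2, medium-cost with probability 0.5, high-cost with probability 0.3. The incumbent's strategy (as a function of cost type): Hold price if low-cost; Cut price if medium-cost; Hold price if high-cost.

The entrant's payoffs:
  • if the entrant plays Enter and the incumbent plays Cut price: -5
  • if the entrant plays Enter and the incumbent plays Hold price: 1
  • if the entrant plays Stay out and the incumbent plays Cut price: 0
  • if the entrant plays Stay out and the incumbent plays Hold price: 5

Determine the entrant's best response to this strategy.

E[Enter] = 0.2·(1) + 0.5·(-5) + 0.3·(1) = -2
E[Stay out] = 0.2·(5) + 0.5·(0) + 0.3·(5) = 2.5
Best response: Stay out (2.5 is the largest).

Stay out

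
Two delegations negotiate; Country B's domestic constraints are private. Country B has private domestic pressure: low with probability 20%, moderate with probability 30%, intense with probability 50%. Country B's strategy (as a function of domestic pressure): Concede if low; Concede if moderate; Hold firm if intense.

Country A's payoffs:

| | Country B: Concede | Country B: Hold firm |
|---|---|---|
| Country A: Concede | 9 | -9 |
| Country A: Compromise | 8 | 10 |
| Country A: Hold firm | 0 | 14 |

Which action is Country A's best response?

Compromise

E[Concede] = 0.2·(9) + 0.3·(9) + 0.5·(-9) = 0
E[Compromise] = 0.2·(8) + 0.3·(8) + 0.5·(10) = 9
E[Hold firm] = 0.2·(0) + 0.3·(0) + 0.5·(14) = 7
Best response: Compromise (9 is the largest).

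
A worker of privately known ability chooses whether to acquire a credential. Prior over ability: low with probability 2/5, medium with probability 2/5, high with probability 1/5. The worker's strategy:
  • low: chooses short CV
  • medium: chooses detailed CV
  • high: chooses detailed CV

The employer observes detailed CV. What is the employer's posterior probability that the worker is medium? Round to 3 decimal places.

Apply Bayes' rule using the sender's strategy as the likelihood.
P(detailed CV) = (2/5)·0 + (2/5)·1 + (1/5)·1 = 3/5
P(medium | detailed CV) = ((2/5)·1) / (3/5) = (2/5) / (3/5) = 2/3

0.667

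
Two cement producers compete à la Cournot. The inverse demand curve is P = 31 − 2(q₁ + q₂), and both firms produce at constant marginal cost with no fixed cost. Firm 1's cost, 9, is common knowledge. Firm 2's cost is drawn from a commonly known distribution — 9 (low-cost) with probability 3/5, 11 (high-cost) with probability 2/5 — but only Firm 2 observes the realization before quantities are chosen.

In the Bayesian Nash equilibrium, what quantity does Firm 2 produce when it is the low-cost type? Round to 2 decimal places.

3.60

Type-c best response for Firm 2: q₂(c) = (31 − c)/4 − q₁/2.
Firm 1 maximizes expected profit; its first-order condition is 31 − 4q₁ − 2E[q₂] − 9 = 0.
Substituting E[q₂] and solving: E[c₂] = 9.8, so q₁ = (31 − 2·9 + 9.8)/6 = 3.8.
q₂(low-cost) = (31 − 9 − 2·3.8)/4 = 3.6.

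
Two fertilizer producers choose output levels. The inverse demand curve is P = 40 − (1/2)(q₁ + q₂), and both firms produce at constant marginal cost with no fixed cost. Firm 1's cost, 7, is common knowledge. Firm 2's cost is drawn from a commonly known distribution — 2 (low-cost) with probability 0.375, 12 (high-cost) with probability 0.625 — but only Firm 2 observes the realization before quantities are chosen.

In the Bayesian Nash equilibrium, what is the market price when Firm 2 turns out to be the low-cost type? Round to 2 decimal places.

15.29

Type-c best response for Firm 2: q₂(c) = (40 − c) − q₁/2.
Firm 1 maximizes expected profit; its first-order condition is 40 − q₁ − (1/2)E[q₂] − 7 = 0.
Substituting E[q₂] and solving: E[c₂] = 8.25, so q₁ = (40 − 2·7 + 8.25)/(3/2) = 22.8333.
q₂(low-cost) = 26.5833, so P = 40 − (1/2)·(22.8333 + 26.5833) = 15.2917.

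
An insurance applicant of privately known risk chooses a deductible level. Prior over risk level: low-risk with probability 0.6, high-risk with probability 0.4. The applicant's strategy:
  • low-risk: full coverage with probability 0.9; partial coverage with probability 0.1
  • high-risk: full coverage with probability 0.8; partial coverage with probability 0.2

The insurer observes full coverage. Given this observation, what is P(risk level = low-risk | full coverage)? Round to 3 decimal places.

0.628

P(full coverage) = 0.6·0.9 + 0.4·0.8 = 0.86
P(low-risk | full coverage) = (0.6·0.9) / 0.86 = 0.54 / 0.86 = 0.627907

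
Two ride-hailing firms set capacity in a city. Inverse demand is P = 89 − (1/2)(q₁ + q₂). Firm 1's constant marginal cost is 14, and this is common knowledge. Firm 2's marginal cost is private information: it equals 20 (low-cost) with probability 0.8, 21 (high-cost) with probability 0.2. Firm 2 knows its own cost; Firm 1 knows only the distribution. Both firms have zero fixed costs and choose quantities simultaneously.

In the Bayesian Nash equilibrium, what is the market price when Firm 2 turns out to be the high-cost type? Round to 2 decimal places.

41.47

Type-c best response for Firm 2: q₂(c) = (89 − c) − q₁/2.
Firm 1 maximizes expected profit; its first-order condition is 89 − q₁ − (1/2)E[q₂] − 14 = 0.
Substituting E[q₂] and solving: E[c₂] = 20.2, so q₁ = (89 − 2·14 + 20.2)/(3/2) = 54.1333.
q₂(high-cost) = 40.9333, so P = 89 − (1/2)·(54.1333 + 40.9333) = 41.4667.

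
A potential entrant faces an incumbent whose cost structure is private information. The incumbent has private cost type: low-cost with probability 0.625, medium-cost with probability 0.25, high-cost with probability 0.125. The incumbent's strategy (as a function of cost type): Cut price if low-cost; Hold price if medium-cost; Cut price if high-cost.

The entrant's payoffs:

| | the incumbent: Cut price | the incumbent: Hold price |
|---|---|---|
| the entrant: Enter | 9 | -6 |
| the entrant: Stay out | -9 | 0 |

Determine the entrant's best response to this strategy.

Enter

E[Enter] = 0.625·(9) + 0.25·(-6) + 0.125·(9) = 5.25
E[Stay out] = 0.625·(-9) + 0.25·(0) + 0.125·(-9) = -6.75
Best response: Enter (5.25 is the largest).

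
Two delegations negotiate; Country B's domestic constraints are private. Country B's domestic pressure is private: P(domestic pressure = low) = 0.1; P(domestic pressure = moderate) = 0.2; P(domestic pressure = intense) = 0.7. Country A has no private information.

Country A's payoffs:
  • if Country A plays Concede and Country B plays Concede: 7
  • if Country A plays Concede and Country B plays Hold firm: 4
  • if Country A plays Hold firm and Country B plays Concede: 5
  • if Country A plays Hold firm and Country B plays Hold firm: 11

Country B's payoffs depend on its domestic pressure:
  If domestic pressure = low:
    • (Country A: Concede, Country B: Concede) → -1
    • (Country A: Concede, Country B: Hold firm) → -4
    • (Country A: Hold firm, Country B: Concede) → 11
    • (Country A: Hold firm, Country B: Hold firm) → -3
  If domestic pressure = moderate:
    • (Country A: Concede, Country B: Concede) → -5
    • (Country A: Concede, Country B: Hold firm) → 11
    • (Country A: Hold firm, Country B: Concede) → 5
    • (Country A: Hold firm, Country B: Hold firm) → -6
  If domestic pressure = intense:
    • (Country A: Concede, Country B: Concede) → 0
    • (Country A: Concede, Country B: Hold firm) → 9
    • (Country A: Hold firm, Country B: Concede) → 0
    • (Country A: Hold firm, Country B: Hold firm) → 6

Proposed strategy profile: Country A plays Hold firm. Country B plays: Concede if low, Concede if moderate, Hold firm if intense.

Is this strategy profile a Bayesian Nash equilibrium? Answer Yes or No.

Country A plays Hold firm: E[Hold firm] = 0.1·(5) + 0.2·(5) + 0.7·(11) = 9.2; E[Concede] = 4.9. Best-responding. ✓
Country B (domestic pressure low), facing Hold firm: Concede gives 11, Hold firm gives -3. Proposed Concede is best. ✓
Country B (domestic pressure moderate), facing Hold firm: Concede gives 5, Hold firm gives -6. Proposed Concede is best. ✓
Country B (domestic pressure intense), facing Hold firm: Concede gives 0, Hold firm gives 6. Proposed Hold firm is best. ✓

Yes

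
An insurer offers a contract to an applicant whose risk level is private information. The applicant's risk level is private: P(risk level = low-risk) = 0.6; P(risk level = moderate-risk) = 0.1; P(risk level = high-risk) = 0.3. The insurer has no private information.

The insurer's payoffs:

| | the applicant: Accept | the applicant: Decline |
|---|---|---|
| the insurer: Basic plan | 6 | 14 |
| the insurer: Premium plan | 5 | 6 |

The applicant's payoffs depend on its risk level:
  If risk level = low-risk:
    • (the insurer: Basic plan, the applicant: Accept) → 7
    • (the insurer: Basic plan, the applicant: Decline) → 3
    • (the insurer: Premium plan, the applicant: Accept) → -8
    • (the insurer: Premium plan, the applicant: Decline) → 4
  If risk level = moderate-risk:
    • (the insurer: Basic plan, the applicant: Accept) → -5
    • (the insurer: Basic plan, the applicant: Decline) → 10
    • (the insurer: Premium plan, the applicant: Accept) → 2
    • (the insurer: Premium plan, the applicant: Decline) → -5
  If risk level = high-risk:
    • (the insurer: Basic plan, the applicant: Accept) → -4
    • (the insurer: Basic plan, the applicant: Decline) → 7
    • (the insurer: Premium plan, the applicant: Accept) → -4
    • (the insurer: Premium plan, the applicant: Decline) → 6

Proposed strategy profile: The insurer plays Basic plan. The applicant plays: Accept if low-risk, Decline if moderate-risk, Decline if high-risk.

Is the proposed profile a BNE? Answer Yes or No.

Yes

A profile is a BNE iff every type of every player is best-responding given beliefs about the other side.
The insurer plays Basic plan: E[Basic plan] = 0.6·(6) + 0.1·(14) + 0.3·(14) = 9.2; E[Premium plan] = 5.4. Best-responding. ✓
The applicant (risk level low-risk), facing Basic plan: Accept gives 7, Decline gives 3. Proposed Accept is best. ✓
The applicant (risk level moderate-risk), facing Basic plan: Accept gives -5, Decline gives 10. Proposed Decline is best. ✓
The applicant (risk level high-risk), facing Basic plan: Accept gives -4, Decline gives 7. Proposed Decline is best. ✓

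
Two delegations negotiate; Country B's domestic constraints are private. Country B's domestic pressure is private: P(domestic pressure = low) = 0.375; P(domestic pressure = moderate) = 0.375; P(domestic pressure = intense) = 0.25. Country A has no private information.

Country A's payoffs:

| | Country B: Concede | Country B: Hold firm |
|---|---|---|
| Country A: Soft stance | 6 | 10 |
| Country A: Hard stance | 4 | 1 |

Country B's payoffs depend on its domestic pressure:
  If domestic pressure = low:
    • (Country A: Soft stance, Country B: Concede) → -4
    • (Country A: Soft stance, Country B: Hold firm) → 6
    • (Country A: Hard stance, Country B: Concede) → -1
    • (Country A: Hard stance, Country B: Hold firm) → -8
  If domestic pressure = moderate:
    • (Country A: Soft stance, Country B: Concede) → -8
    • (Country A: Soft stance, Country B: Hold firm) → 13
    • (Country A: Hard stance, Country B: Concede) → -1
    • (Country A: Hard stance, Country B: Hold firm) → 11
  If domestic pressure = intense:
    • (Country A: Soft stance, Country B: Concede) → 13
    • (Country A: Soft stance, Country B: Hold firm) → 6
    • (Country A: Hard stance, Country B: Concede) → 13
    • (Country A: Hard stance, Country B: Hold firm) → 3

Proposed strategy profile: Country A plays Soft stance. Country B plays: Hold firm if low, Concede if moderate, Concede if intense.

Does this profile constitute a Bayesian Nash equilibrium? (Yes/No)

No

Country A plays Soft stance: E[Soft stance] = 0.375·(10) + 0.375·(6) + 0.25·(6) = 7.5; E[Hard stance] = 2.875. Best-responding. ✓
Country B (domestic pressure low), facing Soft stance: Concede gives -4, Hold firm gives 6. Proposed Hold firm is best. ✓
Country B (domestic pressure moderate), facing Soft stance: Concede gives -8, Hold firm gives 13. Proposed Concede is not best — profitable deviation exists. ✗
Country B (domestic pressure intense), facing Soft stance: Concede gives 13, Hold firm gives 6. Proposed Concede is best. ✓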